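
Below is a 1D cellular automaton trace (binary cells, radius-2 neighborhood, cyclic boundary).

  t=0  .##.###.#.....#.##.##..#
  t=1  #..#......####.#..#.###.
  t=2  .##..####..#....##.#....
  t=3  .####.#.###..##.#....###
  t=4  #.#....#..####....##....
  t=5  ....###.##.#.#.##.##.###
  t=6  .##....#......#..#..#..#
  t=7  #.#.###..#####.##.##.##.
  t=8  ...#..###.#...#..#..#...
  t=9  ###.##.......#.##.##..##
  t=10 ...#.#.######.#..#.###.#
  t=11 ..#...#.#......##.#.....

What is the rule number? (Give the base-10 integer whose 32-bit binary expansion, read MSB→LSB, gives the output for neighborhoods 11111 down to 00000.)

  [31] ##### => .  t=7,i=11
  [30] ####. => .  t=1,i=12
  [29] ###.# => .  t=0,i=6
  [28] ###.. => #  t=2,i=8
  [27] ##.## => #  t=0,i=3
  [26] ##.#. => .  t=0,i=7
  [25] ##..# => #  t=0,i=21
  [24] ##... => .  t=4,i=14
  [23] #.### => .  t=0,i=4
  [22] #.##. => .  t=0,i=1
  [21] #.#.# => .  t=3,i=6
  [20] #.#.. => .  t=0,i=8
  [19] #..## => #  t=2,i=4
  [18] #..#. => #  t=0,i=22
  [17] #...# => .  t=8,i=12
  [16] #.... => #  t=0,i=10
  [15] .#### => #  t=1,i=11
  [14] .###. => .  t=0,i=5
  [13] .##.# => .  t=0,i=2
  [12] .##.. => #  t=0,i=20
  [11] .#.## => #  t=0,i=0
  [10] .#.#. => .  t=4,i=1
  [9] .#..# => #  t=1,i=1
  [8] .#... => .  t=0,i=9
  [7] ..### => .  t=1,i=10
  [6] ..##. => #  t=2,i=1
  [5] ..#.# => .  t=0,i=14
  [4] ..#.. => .  t=1,i=3
  [3] ...## => .  t=1,i=9
  [2] ...#. => #  t=0,i=13
  [1] ....# => #  t=0,i=12
  [0] ..... => #  t=0,i=11
  bits 00011010000011011001101001000111 = 437099079

437099079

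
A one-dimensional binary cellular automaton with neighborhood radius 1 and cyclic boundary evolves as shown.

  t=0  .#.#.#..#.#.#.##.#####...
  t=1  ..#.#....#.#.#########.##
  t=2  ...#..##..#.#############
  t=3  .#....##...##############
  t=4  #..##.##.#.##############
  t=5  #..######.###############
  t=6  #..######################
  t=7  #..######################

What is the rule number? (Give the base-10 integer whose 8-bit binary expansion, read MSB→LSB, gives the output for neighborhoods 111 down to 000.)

  nb ###: next=#  (t=0,i=18, bit7=1)
  nb ##.: next=#  (t=0,i=15, bit6=1)
  nb #.#: next=#  (t=0,i=2, bit5=1)
  nb #..: next=.  (t=0,i=6, bit4=0)
  nb .##: next=#  (t=0,i=14, bit3=1)
  nb .#.: next=.  (t=0,i=1, bit2=0)
  nb ..#: next=.  (t=0,i=0, bit1=0)
  nb ...: next=#  (t=0,i=23, bit0=1)
  bits 11101001 = 233

233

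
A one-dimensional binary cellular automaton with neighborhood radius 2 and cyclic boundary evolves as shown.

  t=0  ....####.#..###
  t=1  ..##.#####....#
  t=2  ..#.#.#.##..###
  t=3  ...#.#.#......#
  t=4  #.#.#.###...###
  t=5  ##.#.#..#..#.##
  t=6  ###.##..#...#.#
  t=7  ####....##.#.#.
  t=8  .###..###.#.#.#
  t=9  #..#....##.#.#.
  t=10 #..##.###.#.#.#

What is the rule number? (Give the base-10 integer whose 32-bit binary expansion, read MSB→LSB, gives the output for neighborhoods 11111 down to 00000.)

  nb #####: next=.  (t=1,i=7, bit31=0)
  nb ####.: next=#  (t=0,i=6, bit30=1)
  nb ###.#: next=#  (t=0,i=7, bit29=1)
  nb ###..: next=#  (t=0,i=14, bit28=1)
  nb ##.##: next=#  (t=1,i=4, bit27=1)
  nb ##.#.: next=#  (t=0,i=8, bit26=1)
  nb ##..#: next=.  (t=2,i=0, bit25=0)
  nb ##...: next=.  (t=0,i=0, bit24=0)
  nb #.###: next=.  (t=1,i=5, bit23=0)
  nb #.##.: next=.  (t=2,i=8, bit22=0)
  nb #.#.#: next=.  (t=2,i=4, bit21=0)
  nb #.#..: next=#  (t=0,i=9, bit20=1)
  nb #..##: next=.  (t=0,i=11, bit19=0)
  nb #..#.: next=.  (t=2,i=1, bit18=0)
  nb #...#: next=.  (t=3,i=1, bit17=0)
  nb #....: next=.  (t=0,i=1, bit16=0)
  nb .####: next=#  (t=0,i=5, bit15=1)
  nb .###.: next=.  (t=0,i=13, bit14=0)
  nb .##.#: next=.  (t=1,i=3, bit13=0)
  nb .##..: next=.  (t=2,i=9, bit12=0)
  nb .#.##: next=#  (t=2,i=7, bit11=1)
  nb .#.#.: next=#  (t=2,i=3, bit10=1)
  nb .#..#: next=.  (t=0,i=10, bit9=0)
  nb .#...: next=#  (t=3,i=0, bit8=1)
  nb ..###: next=.  (t=0,i=4, bit7=0)
  nb ..##.: next=#  (t=1,i=2, bit6=1)
  nb ..#.#: next=.  (t=2,i=2, bit5=0)
  nb ..#..: next=#  (t=1,i=14, bit4=1)
  nb ...##: next=#  (t=0,i=3, bit3=1)
  nb ...#.: next=#  (t=1,i=13, bit2=1)
  nb ....#: next=#  (t=0,i=2, bit1=1)
  nb .....: next=.  (t=3,i=10, bit0=0)
  bits 01111100000100001000110101011110 = 2081459550

2081459550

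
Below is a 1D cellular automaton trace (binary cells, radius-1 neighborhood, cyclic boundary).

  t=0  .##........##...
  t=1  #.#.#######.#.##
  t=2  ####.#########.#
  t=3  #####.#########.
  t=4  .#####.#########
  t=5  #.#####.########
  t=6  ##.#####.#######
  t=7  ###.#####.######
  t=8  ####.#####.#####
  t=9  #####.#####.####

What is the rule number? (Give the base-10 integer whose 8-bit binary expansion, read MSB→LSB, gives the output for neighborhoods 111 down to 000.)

231

  [7] ### => #  t=1,i=5
  [6] ##. => #  t=0,i=2
  [5] #.# => #  t=1,i=1
  [4] #.. => .  t=0,i=3
  [3] .## => .  t=0,i=1
  [2] .#. => #  t=1,i=2
  [1] ..# => #  t=0,i=0
  [0] ... => #  t=0,i=4
  bits 11100111 = 231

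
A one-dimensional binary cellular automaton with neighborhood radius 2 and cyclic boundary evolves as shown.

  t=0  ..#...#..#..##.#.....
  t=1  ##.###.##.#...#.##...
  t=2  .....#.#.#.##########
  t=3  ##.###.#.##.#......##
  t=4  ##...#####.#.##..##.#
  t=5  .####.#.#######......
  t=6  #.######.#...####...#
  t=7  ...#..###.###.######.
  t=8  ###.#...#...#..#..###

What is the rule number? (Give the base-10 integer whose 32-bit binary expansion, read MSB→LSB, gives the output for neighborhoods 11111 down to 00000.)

  ##### -> .   bit 31 = 0  t=2,i=13
  ####. -> #   bit 30 = 1  t=2,i=19
  ###.# -> #   bit 29 = 1  t=1,i=5
  ###.. -> #   bit 28 = 1  t=2,i=20
  ##.## -> .   bit 27 = 0  t=1,i=2
  ##.#. -> #   bit 26 = 1  t=0,i=14
  ##..# -> .   bit 25 = 0  t=4,i=15
  ##... -> #   bit 24 = 1  t=1,i=18
  #.### -> .   bit 23 = 0  t=1,i=3
  #.##. -> #   bit 22 = 1  t=1,i=7
  #.#.# -> #   bit 21 = 1  t=2,i=7
  #.#.. -> .   bit 20 = 0  t=0,i=15
  #..## -> .   bit 19 = 0  t=0,i=11
  #..#. -> #   bit 18 = 1  t=0,i=8
  #...# -> #   bit 17 = 1  t=0,i=4
  #.... -> #   bit 16 = 1  t=0,i=17
  .#### -> #   bit 15 = 1  t=2,i=12
  .###. -> .   bit 14 = 0  t=1,i=4
  .##.# -> .   bit 13 = 0  t=0,i=13
  .##.. -> #   bit 12 = 1  t=1,i=17
  .#.## -> #   bit 11 = 1  t=1,i=15
  .#.#. -> .   bit 10 = 0  t=2,i=6
  .#..# -> #   bit 9 = 1  t=0,i=7
  .#... -> #   bit 8 = 1  t=0,i=3
  ..### -> .   bit 7 = 0  t=3,i=19
  ..##. -> .   bit 6 = 0  t=0,i=12
  ..#.# -> #   bit 5 = 1  t=1,i=14
  ..#.. -> .   bit 4 = 0  t=0,i=2
  ...## -> #   bit 3 = 1  t=1,i=20
  ...#. -> #   bit 2 = 1  t=0,i=1
  ....# -> #   bit 1 = 1  t=0,i=0
  ..... -> .   bit 0 = 0  t=0,i=18
  bits 01110101011001111001101100101110 = 1969724206

1969724206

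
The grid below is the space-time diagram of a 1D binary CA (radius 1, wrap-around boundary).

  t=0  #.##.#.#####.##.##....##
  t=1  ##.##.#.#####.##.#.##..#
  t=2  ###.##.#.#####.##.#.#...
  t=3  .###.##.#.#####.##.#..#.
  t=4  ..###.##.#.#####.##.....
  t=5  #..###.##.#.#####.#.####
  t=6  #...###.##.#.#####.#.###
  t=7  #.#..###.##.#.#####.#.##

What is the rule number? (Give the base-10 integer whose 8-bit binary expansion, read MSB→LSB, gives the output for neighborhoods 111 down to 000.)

225

  ### -> #   bit 7 = 1  t=0,i=8
  ##. -> #   bit 6 = 1  t=0,i=0
  #.# -> #   bit 5 = 1  t=0,i=1
  #.. -> .   bit 4 = 0  t=0,i=18
  .## -> .   bit 3 = 0  t=0,i=2
  .#. -> .   bit 2 = 0  t=0,i=5
  ..# -> .   bit 1 = 0  t=0,i=21
  ... -> #   bit 0 = 1  t=0,i=19
  bits 11100001 = 225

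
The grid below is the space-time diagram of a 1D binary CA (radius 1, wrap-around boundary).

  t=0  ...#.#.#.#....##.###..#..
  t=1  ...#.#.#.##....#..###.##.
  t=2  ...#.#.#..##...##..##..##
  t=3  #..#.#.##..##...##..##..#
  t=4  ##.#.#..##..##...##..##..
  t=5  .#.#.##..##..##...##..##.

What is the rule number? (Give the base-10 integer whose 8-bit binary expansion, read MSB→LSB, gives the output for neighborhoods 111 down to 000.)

212

  ###|#  b7=1 t=0,i=18
  ##.|#  b6=1 t=0,i=15
  #.#|.  b5=0 t=0,i=4
  #..|#  b4=1 t=0,i=10
  .##|.  b3=0 t=0,i=14
  .#.|#  b2=1 t=0,i=3
  ..#|.  b1=0 t=0,i=2
  ...|.  b0=0 t=0,i=0
  bits 11010100 = 212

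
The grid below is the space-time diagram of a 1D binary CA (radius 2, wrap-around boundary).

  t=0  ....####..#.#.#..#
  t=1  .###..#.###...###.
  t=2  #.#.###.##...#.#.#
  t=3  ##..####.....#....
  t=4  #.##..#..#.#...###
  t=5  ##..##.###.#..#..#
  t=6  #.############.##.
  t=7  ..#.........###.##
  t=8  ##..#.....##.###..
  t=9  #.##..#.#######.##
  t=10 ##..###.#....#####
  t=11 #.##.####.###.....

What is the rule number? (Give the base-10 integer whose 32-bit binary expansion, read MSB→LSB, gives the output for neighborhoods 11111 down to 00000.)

  ##### -> .   bit 31 = 0  t=6,i=4
  ####. -> #   bit 30 = 1  t=0,i=6
  ###.# -> #   bit 29 = 1  t=2,i=6
  ###.. -> .   bit 28 = 0  t=0,i=7
  ##.## -> #   bit 27 = 1  t=2,i=7
  ##.#. -> #   bit 26 = 1  t=2,i=1
  ##..# -> #   bit 25 = 1  t=0,i=8
  ##... -> .   bit 24 = 0  t=1,i=11
  #.### -> #   bit 23 = 1  t=1,i=8
  #.##. -> .   bit 22 = 0  t=2,i=8
  #.#.# -> .   bit 21 = 0  t=0,i=12
  #.#.. -> #   bit 20 = 1  t=0,i=14
  #..## -> #   bit 19 = 1  t=1,i=0
  #..#. -> #   bit 18 = 1  t=0,i=9
  #...# -> .   bit 17 = 0  t=1,i=12
  #.... -> #   bit 16 = 1  t=0,i=1
  .#### -> .   bit 15 = 0  t=0,i=5
  .###. -> #   bit 14 = 1  t=1,i=2
  .##.# -> #   bit 13 = 1  t=2,i=0
  .##.. -> .   bit 12 = 0  t=2,i=9
  .#.## -> .   bit 11 = 0  t=1,i=7
  .#.#. -> .   bit 10 = 0  t=0,i=11
  .#..# -> #   bit 9 = 1  t=0,i=15
  .#... -> .   bit 8 = 0  t=0,i=0
  ..### -> .   bit 7 = 0  t=0,i=4
  ..##. -> #   bit 6 = 1  t=3,i=0
  ..#.# -> #   bit 5 = 1  t=0,i=10
  ..#.. -> .   bit 4 = 0  t=0,i=17
  ...## -> #   bit 3 = 1  t=0,i=3
  ...#. -> .   bit 2 = 0  t=2,i=12
  ....# -> #   bit 1 = 1  t=0,i=2
  ..... -> .   bit 0 = 0  t=3,i=10
  bits 01101110100111010110001001101010 = 1855808106

1855808106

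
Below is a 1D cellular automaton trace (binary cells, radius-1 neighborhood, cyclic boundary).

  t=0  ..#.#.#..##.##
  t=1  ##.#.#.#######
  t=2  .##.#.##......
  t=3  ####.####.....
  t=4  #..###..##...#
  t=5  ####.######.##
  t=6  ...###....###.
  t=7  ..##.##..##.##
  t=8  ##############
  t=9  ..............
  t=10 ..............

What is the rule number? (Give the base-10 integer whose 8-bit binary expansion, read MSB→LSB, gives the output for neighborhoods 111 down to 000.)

  ###|.  b7=0 t=1,i=0
  ##.|#  b6=1 t=0,i=10
  #.#|#  b5=1 t=0,i=3
  #..|#  b4=1 t=0,i=0
  .##|#  b3=1 t=0,i=9
  .#.|.  b2=0 t=0,i=2
  ..#|#  b1=1 t=0,i=1
  ...|.  b0=0 t=2,i=9
  bits 01111010 = 122

122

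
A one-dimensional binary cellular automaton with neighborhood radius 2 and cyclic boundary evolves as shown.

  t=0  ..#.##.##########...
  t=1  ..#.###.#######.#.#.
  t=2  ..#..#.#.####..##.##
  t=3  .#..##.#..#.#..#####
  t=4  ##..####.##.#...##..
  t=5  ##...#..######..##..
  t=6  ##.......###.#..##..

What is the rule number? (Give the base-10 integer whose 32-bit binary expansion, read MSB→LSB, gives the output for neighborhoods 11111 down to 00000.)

  nb #####: next=#  (t=0,i=9, bit31=1)
  nb ####.: next=.  (t=0,i=15, bit30=0)
  nb ###.#: next=.  (t=1,i=6, bit29=0)
  nb ###..: next=#  (t=0,i=16, bit28=1)
  nb ##.##: next=#  (t=0,i=6, bit27=1)
  nb ##.#.: next=#  (t=1,i=15, bit26=1)
  nb ##..#: next=.  (t=2,i=0, bit25=0)
  nb ##...: next=.  (t=0,i=17, bit24=0)
  nb #.###: next=.  (t=0,i=7, bit23=0)
  nb #.##.: next=#  (t=0,i=4, bit22=1)
  nb #.#.#: next=#  (t=1,i=16, bit21=1)
  nb #.#..: next=#  (t=1,i=18, bit20=1)
  nb #..##: next=.  (t=2,i=14, bit19=0)
  nb #..#.: next=#  (t=2,i=1, bit18=1)
  nb #...#: next=.  (t=1,i=0, bit17=0)
  nb #....: next=#  (t=0,i=18, bit16=1)
  nb .####: next=#  (t=0,i=8, bit15=1)
  nb .###.: next=#  (t=1,i=5, bit14=1)
  nb .##.#: next=#  (t=0,i=5, bit13=1)
  nb .##..: next=#  (t=2,i=19, bit12=1)
  nb .#.##: next=.  (t=0,i=3, bit11=0)
  nb .#.#.: next=.  (t=1,i=17, bit10=0)
  nb .#..#: next=.  (t=2,i=3, bit9=0)
  nb .#...: next=#  (t=1,i=19, bit8=1)
  nb ..###: next=.  (t=3,i=15, bit7=0)
  nb ..##.: next=#  (t=2,i=15, bit6=1)
  nb ..#.#: next=#  (t=0,i=2, bit5=1)
  nb ..#..: next=.  (t=2,i=2, bit4=0)
  nb ...##: next=.  (t=4,i=15, bit3=0)
  nb ...#.: next=.  (t=0,i=1, bit2=0)
  nb ....#: next=.  (t=0,i=0, bit1=0)
  nb .....: next=.  (t=0,i=19, bit0=0)
  bits 10011100011101011111000101100000 = 2624975200

2624975200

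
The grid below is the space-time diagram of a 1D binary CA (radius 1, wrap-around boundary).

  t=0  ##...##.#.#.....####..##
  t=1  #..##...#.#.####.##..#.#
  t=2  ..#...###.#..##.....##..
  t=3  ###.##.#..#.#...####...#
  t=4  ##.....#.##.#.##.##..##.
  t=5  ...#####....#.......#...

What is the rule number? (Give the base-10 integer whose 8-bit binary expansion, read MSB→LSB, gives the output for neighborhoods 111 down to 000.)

  ### -> #   bit 7 = 1  t=0,i=0
  ##. -> .   bit 6 = 0  t=0,i=1
  #.# -> .   bit 5 = 0  t=0,i=7
  #.. -> .   bit 4 = 0  t=0,i=2
  .## -> .   bit 3 = 0  t=0,i=5
  .#. -> #   bit 2 = 1  t=0,i=8
  ..# -> #   bit 1 = 1  t=0,i=4
  ... -> #   bit 0 = 1  t=0,i=3
  bits 10000111 = 135

135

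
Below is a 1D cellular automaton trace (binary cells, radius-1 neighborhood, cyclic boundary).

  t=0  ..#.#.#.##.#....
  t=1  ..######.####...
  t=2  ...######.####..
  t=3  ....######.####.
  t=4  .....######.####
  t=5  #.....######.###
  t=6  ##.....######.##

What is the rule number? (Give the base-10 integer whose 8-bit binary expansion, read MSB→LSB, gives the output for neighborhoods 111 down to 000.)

244

  ### -> #   bit 7 = 1  t=1,i=3
  ##. -> #   bit 6 = 1  t=0,i=9
  #.# -> #   bit 5 = 1  t=0,i=3
  #.. -> #   bit 4 = 1  t=0,i=12
  .## -> .   bit 3 = 0  t=0,i=8
  .#. -> #   bit 2 = 1  t=0,i=2
  ..# -> .   bit 1 = 0  t=0,i=1
  ... -> .   bit 0 = 0  t=0,i=0
  bits 11110100 = 244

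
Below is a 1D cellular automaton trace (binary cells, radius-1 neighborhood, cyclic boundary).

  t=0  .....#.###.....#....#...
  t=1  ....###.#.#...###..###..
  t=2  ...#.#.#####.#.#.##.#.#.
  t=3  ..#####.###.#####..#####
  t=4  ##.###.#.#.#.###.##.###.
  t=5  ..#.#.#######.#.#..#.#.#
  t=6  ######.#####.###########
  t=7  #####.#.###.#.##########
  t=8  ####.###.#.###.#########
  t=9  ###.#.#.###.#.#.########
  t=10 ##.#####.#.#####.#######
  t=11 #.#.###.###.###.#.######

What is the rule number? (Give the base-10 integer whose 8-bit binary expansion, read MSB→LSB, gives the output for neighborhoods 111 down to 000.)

182

  ###|#  b7=1 t=0,i=8
  ##.|.  b6=0 t=0,i=9
  #.#|#  b5=1 t=0,i=6
  #..|#  b4=1 t=0,i=10
  .##|.  b3=0 t=0,i=7
  .#.|#  b2=1 t=0,i=5
  ..#|#  b1=1 t=0,i=4
  ...|.  b0=0 t=0,i=0
  bits 10110110 = 182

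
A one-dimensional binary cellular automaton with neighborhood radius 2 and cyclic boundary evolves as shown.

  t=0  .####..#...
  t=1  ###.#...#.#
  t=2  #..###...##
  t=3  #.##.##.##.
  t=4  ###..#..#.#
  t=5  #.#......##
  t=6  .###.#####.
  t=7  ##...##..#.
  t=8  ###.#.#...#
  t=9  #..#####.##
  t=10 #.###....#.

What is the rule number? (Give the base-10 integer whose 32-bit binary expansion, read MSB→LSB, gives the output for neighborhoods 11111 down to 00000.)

368614795

  #####|.  b31=0 t=6,i=7
  ####.|.  b30=0 t=0,i=3
  ###.#|.  b29=0 t=1,i=2
  ###..|#  b28=1 t=0,i=4
  ##.##|.  b27=0 t=3,i=4
  ##.#.|#  b26=1 t=1,i=3
  ##..#|.  b25=0 t=0,i=5
  ##...|#  b24=1 t=2,i=6
  #.###|#  b23=1 t=1,i=10
  #.##.|#  b22=1 t=3,i=2
  #.#.#|#  b21=1 t=3,i=0
  #.#..|#  b20=1 t=1,i=4
  #..##|#  b19=1 t=2,i=2
  #..#.|.  b18=0 t=0,i=6
  #...#|.  b17=0 t=1,i=6
  #....|.  b16=0 t=0,i=9
  .####|#  b15=1 t=0,i=2
  .###.|.  b14=0 t=2,i=4
  .##.#|.  b13=0 t=3,i=3
  .##..|#  b12=1 t=7,i=1
  .#.##|#  b11=1 t=1,i=9
  .#.#.|#  b10=1 t=8,i=5
  .#..#|.  b9=0 t=4,i=6
  .#...|#  b8=1 t=0,i=8
  ..###|#  b7=1 t=0,i=1
  ..##.|.  b6=0 t=7,i=5
  ..#.#|.  b5=0 t=1,i=8
  ..#..|.  b4=0 t=0,i=7
  ...##|#  b3=1 t=0,i=0
  ...#.|.  b2=0 t=1,i=7
  ....#|#  b1=1 t=0,i=10
  .....|#  b0=1 t=5,i=5
  bits 00010101111110001001110110001011 = 368614795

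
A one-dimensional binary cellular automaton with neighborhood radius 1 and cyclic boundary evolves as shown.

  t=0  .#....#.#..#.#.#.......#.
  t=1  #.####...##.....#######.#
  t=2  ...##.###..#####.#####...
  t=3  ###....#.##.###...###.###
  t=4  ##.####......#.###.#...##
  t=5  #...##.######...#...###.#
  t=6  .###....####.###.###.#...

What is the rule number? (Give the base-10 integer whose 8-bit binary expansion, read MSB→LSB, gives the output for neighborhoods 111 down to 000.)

147

  nb ###: next=#  (t=1,i=3, bit7=1)
  nb ##.: next=.  (t=1,i=0, bit6=0)
  nb #.#: next=.  (t=0,i=7, bit5=0)
  nb #..: next=#  (t=0,i=2, bit4=1)
  nb .##: next=.  (t=1,i=2, bit3=0)
  nb .#.: next=.  (t=0,i=1, bit2=0)
  nb ..#: next=#  (t=0,i=0, bit1=1)
  nb ...: next=#  (t=0,i=3, bit0=1)
  bits 10010011 = 147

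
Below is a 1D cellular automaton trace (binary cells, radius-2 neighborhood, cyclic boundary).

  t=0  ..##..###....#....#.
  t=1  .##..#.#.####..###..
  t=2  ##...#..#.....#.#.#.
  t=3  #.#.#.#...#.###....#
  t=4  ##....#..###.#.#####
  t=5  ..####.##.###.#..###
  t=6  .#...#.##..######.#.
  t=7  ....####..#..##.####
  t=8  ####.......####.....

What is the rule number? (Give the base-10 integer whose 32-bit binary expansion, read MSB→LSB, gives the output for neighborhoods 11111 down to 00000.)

  [31] ##### => #  t=4,i=17
  [30] ####. => .  t=1,i=11
  [29] ###.# => #  t=4,i=11
  [28] ###.. => .  t=0,i=8
  [27] ##.## => .  t=5,i=6
  [26] ##.#. => #  t=3,i=1
  [25] ##..# => .  t=0,i=4
  [24] ##... => #  t=0,i=9
  [23] #.### => .  t=1,i=9
  [22] #.##. => #  t=2,i=0
  [21] #.#.# => .  t=1,i=7
  [20] #.#.. => #  t=3,i=6
  [19] #..## => #  t=0,i=5
  [18] #..#. => .  t=1,i=4
  [17] #...# => .  t=0,i=0
  [16] #.... => #  t=0,i=10
  [15] .#### => .  t=1,i=10
  [14] .###. => #  t=0,i=7
  [13] .##.# => #  t=3,i=0
  [12] .##.. => .  t=0,i=3
  [11] .#.## => #  t=1,i=8
  [10] .#.#. => .  t=1,i=6
  [9] .#..# => #  t=2,i=6
  [8] .#... => .  t=0,i=14
  [7] ..### => .  t=0,i=6
  [6] ..##. => #  t=0,i=2
  [5] ..#.# => #  t=1,i=5
  [4] ..#.. => .  t=0,i=13
  [3] ...## => #  t=0,i=1
  [2] ...#. => #  t=0,i=12
  [1] ....# => #  t=0,i=11
  [0] ..... => .  t=2,i=11
  bits 10100101010110010110101001101110 = 2774100590

2774100590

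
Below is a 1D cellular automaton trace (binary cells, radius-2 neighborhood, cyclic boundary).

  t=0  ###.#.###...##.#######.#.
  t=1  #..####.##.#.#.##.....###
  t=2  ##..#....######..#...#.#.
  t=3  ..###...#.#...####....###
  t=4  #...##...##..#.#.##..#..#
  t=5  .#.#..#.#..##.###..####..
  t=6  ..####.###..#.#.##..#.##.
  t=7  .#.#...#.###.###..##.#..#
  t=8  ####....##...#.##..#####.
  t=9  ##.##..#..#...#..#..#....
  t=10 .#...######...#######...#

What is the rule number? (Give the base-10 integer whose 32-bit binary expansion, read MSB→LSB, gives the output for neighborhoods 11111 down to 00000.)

  [31] ##### => .  t=0,i=17
  [30] ####. => .  t=0,i=20
  [29] ###.# => .  t=0,i=2
  [28] ###.. => #  t=0,i=8
  [27] ##.## => .  t=0,i=14
  [26] ##.#. => #  t=0,i=3
  [25] ##..# => #  t=1,i=1
  [24] ##... => #  t=0,i=9
  [23] #.### => #  t=0,i=0
  [22] #.##. => .  t=1,i=8
  [21] #.#.# => #  t=0,i=4
  [20] #.#.. => #  t=3,i=10
  [19] #..## => .  t=1,i=2
  [18] #..#. => #  t=2,i=3
  [17] #...# => .  t=0,i=10
  [16] #.... => .  t=1,i=18
  [15] .#### => #  t=0,i=16
  [14] .###. => .  t=0,i=1
  [13] .##.# => #  t=0,i=13
  [12] .##.. => .  t=1,i=16
  [11] .#.## => #  t=0,i=5
  [10] .#.#. => #  t=1,i=12
  [9] .#..# => #  t=4,i=22
  [8] .#... => .  t=2,i=5
  [7] ..### => .  t=1,i=3
  [6] ..##. => .  t=0,i=12
  [5] ..#.# => .  t=2,i=21
  [4] ..#.. => #  t=2,i=4
  [3] ...## => #  t=0,i=11
  [2] ...#. => .  t=2,i=20
  [1] ....# => .  t=1,i=20
  [0] ..... => .  t=1,i=19
  bits 00010111101101001010111000011000 = 397717016

397717016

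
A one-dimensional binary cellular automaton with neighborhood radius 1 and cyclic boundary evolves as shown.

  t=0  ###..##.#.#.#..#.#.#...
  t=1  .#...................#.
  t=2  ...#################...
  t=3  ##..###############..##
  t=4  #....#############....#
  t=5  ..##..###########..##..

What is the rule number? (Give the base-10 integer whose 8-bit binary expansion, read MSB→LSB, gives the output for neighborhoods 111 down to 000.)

129

  [7] ### => #  t=0,i=1
  [6] ##. => .  t=0,i=2
  [5] #.# => .  t=0,i=7
  [4] #.. => .  t=0,i=3
  [3] .## => .  t=0,i=0
  [2] .#. => .  t=0,i=8
  [1] ..# => .  t=0,i=4
  [0] ... => #  t=0,i=21
  bits 10000001 = 129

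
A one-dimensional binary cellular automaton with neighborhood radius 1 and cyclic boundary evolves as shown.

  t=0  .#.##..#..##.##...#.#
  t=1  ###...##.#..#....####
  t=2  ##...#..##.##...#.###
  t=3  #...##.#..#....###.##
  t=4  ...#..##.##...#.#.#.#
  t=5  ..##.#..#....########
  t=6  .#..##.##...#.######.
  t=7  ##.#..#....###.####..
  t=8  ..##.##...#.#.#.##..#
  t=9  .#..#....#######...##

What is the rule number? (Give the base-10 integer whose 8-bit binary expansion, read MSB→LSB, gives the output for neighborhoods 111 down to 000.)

  [7] ### => #  t=1,i=0
  [6] ##. => .  t=0,i=4
  [5] #.# => #  t=0,i=0
  [4] #.. => .  t=0,i=5
  [3] .## => .  t=0,i=3
  [2] .#. => #  t=0,i=1
  [1] ..# => #  t=0,i=6
  [0] ... => .  t=0,i=16
  bits 10100110 = 166

166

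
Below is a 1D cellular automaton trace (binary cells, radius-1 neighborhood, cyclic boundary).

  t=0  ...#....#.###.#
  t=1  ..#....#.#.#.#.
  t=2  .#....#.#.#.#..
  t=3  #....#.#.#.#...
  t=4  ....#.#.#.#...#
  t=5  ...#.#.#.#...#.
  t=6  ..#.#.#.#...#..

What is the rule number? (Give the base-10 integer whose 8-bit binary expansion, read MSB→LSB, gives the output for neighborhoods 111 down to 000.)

162

  ### -> #   bit 7 = 1  t=0,i=11
  ##. -> .   bit 6 = 0  t=0,i=12
  #.# -> #   bit 5 = 1  t=0,i=9
  #.. -> .   bit 4 = 0  t=0,i=0
  .## -> .   bit 3 = 0  t=0,i=10
  .#. -> .   bit 2 = 0  t=0,i=3
  ..# -> #   bit 1 = 1  t=0,i=2
  ... -> .   bit 0 = 0  t=0,i=1
  bits 10100010 = 162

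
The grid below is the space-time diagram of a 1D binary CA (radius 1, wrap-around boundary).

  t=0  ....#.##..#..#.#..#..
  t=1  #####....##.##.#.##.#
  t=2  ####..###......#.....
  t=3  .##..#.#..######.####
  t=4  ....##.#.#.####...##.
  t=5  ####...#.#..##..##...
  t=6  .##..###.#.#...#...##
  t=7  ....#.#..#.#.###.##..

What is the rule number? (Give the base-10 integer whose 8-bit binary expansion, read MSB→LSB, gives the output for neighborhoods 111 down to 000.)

  ### -> #   bit 7 = 1  t=1,i=0
  ##. -> .   bit 6 = 0  t=0,i=7
  #.# -> .   bit 5 = 0  t=0,i=5
  #.. -> .   bit 4 = 0  t=0,i=8
  .## -> .   bit 3 = 0  t=0,i=6
  .#. -> #   bit 2 = 1  t=0,i=4
  ..# -> #   bit 1 = 1  t=0,i=3
  ... -> #   bit 0 = 1  t=0,i=0
  bits 10000111 = 135

135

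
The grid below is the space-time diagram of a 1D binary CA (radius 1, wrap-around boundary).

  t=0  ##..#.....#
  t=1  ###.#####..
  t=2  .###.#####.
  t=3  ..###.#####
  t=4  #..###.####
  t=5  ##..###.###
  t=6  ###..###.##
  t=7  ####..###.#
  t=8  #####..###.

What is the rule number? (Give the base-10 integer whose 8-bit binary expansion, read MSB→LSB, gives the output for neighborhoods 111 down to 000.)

245

  nb ###: next=#  (t=0,i=0, bit7=1)
  nb ##.: next=#  (t=0,i=1, bit6=1)
  nb #.#: next=#  (t=1,i=3, bit5=1)
  nb #..: next=#  (t=0,i=2, bit4=1)
  nb .##: next=.  (t=0,i=10, bit3=0)
  nb .#.: next=#  (t=0,i=4, bit2=1)
  nb ..#: next=.  (t=0,i=3, bit1=0)
  nb ...: next=#  (t=0,i=6, bit0=1)
  bits 11110101 = 245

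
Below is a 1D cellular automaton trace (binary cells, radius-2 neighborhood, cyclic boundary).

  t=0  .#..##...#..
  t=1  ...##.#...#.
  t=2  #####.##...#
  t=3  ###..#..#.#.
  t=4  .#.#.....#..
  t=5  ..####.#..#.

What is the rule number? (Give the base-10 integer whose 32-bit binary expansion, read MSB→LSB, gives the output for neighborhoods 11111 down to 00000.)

  ##### -> #   bit 31 = 1  t=2,i=1
  ####. -> .   bit 30 = 0  t=2,i=3
  ###.# -> .   bit 29 = 0  t=2,i=4
  ###.. -> .   bit 28 = 0  t=3,i=2
  ##.## -> #   bit 27 = 1  t=2,i=5
  ##.#. -> .   bit 26 = 0  t=1,i=5
  ##..# -> #   bit 25 = 1  t=3,i=3
  ##... -> #   bit 24 = 1  t=0,i=6
  #.### -> .   bit 23 = 0  t=3,i=0
  #.##. -> .   bit 22 = 0  t=2,i=6
  #.#.# -> .   bit 21 = 0  t=3,i=10
  #.#.. -> #   bit 20 = 1  t=1,i=6
  #..## -> #   bit 19 = 1  t=0,i=3
  #..#. -> .   bit 18 = 0  t=3,i=4
  #...# -> .   bit 17 = 0  t=0,i=7
  #.... -> #   bit 16 = 1  t=1,i=0
  .#### -> #   bit 15 = 1  t=2,i=0
  .###. -> #   bit 14 = 1  t=3,i=1
  .##.# -> #   bit 13 = 1  t=1,i=4
  .##.. -> .   bit 12 = 0  t=0,i=5
  .#.## -> .   bit 11 = 0  t=3,i=11
  .#.#. -> #   bit 10 = 1  t=3,i=9
  .#..# -> .   bit 9 = 0  t=0,i=2
  .#... -> #   bit 8 = 1  t=0,i=10
  ..### -> .   bit 7 = 0  t=2,i=11
  ..##. -> #   bit 6 = 1  t=0,i=4
  ..#.# -> .   bit 5 = 0  t=3,i=8
  ..#.. -> .   bit 4 = 0  t=0,i=1
  ...## -> #   bit 3 = 1  t=1,i=2
  ...#. -> .   bit 2 = 0  t=0,i=0
  ....# -> #   bit 1 = 1  t=1,i=1
  ..... -> .   bit 0 = 0  t=4,i=6
  bits 10001011000110011110010101001010 = 2333730122

2333730122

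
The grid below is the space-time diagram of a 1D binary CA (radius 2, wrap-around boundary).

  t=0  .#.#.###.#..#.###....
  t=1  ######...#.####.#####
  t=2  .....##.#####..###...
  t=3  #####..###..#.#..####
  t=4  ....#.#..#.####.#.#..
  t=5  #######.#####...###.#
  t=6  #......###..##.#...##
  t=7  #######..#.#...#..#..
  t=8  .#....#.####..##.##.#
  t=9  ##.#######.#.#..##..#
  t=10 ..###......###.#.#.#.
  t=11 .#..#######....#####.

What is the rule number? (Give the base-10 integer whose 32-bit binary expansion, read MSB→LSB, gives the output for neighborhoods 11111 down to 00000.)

  #####|.  b31=0 t=1,i=0
  ####.|.  b30=0 t=1,i=4
  ###.#|.  b29=0 t=0,i=7
  ###..|#  b28=1 t=0,i=16
  ##.##|#  b27=1 t=1,i=15
  ##.#.|.  b26=0 t=0,i=8
  ##..#|.  b25=0 t=2,i=13
  ##...|#  b24=1 t=0,i=17
  #.###|#  b23=1 t=0,i=5
  #.##.|#  b22=1 t=8,i=17
  #.#.#|#  b21=1 t=0,i=3
  #.#..|#  b20=1 t=0,i=9
  #..##|#  b19=1 t=2,i=14
  #..#.|#  b18=1 t=0,i=11
  #...#|.  b17=0 t=1,i=7
  #....|#  b16=1 t=0,i=18
  .####|#  b15=1 t=1,i=12
  .###.|.  b14=0 t=0,i=6
  .##.#|.  b13=0 t=2,i=6
  .##..|#  b12=1 t=9,i=17
  .#.##|#  b11=1 t=0,i=4
  .#.#.|#  b10=1 t=0,i=2
  .#..#|.  b9=0 t=0,i=10
  .#...|.  b8=0 t=4,i=19
  ..###|.  b7=0 t=2,i=15
  ..##.|.  b6=0 t=2,i=5
  ..#.#|#  b5=1 t=0,i=1
  ..#..|#  b4=1 t=7,i=15
  ...##|#  b3=1 t=2,i=4
  ...#.|#  b2=1 t=0,i=0
  ....#|#  b1=1 t=0,i=20
  .....|#  b0=1 t=0,i=19
  bits 00011001111111011001110000111111 = 436051007

436051007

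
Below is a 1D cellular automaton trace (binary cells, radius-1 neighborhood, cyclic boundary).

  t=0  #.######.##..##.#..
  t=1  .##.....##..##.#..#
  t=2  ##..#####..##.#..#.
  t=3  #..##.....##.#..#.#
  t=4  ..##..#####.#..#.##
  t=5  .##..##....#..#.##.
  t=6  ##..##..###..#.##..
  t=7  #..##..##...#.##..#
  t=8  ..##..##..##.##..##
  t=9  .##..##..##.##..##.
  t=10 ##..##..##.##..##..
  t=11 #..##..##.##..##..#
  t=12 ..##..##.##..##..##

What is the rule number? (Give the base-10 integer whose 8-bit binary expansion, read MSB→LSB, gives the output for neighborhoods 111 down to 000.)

  nb ###: next=.  (t=0,i=3, bit7=0)
  nb ##.: next=.  (t=0,i=7, bit6=0)
  nb #.#: next=#  (t=0,i=1, bit5=1)
  nb #..: next=.  (t=0,i=11, bit4=0)
  nb .##: next=#  (t=0,i=2, bit3=1)
  nb .#.: next=.  (t=0,i=0, bit2=0)
  nb ..#: next=#  (t=0,i=12, bit1=1)
  nb ...: next=#  (t=1,i=4, bit0=1)
  bits 00101011 = 43

43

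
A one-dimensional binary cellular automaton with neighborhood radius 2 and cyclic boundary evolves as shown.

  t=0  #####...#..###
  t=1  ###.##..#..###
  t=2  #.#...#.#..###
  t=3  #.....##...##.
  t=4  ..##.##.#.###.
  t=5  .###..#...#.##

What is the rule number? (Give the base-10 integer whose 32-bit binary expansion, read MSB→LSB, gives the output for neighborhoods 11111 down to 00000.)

3011618041

  [31] ##### => #  t=0,i=0
  [30] ####. => .  t=0,i=3
  [29] ###.# => #  t=1,i=2
  [28] ###.. => #  t=0,i=4
  [27] ##.## => .  t=1,i=3
  [26] ##.#. => .  t=2,i=1
  [25] ##..# => #  t=1,i=6
  [24] ##... => #  t=0,i=5
  [23] #.### => #  t=4,i=10
  [22] #.##. => .  t=1,i=4
  [21] #.#.# => .  t=4,i=8
  [20] #.#.. => .  t=2,i=2
  [19] #..## => .  t=0,i=10
  [18] #..#. => .  t=1,i=7
  [17] #...# => .  t=0,i=6
  [16] #.... => #  t=3,i=2
  [15] .#### => #  t=0,i=12
  [14] .###. => .  t=4,i=11
  [13] .##.# => #  t=3,i=12
  [12] .##.. => .  t=1,i=5
  [11] .#.## => .  t=4,i=9
  [10] .#.#. => #  t=2,i=7
  [9] .#..# => .  t=0,i=9
  [8] .#... => .  t=2,i=3
  [7] ..### => #  t=0,i=11
  [6] ..##. => #  t=3,i=6
  [5] ..#.# => #  t=2,i=6
  [4] ..#.. => #  t=0,i=8
  [3] ...## => #  t=3,i=5
  [2] ...#. => .  t=0,i=7
  [1] ....# => .  t=3,i=4
  [0] ..... => #  t=3,i=3
  bits 10110011100000011010010011111001 = 3011618041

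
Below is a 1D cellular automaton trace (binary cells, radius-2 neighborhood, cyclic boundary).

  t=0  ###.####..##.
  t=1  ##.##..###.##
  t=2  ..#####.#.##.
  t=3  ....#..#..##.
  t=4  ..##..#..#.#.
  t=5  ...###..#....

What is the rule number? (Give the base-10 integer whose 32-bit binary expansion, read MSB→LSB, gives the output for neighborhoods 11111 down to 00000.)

2664198150

  ##### -> #   bit 31 = 1  t=2,i=4
  ####. -> .   bit 30 = 0  t=0,i=6
  ###.# -> .   bit 29 = 0  t=0,i=2
  ###.. -> #   bit 28 = 1  t=0,i=7
  ##.## -> #   bit 27 = 1  t=0,i=3
  ##.#. -> #   bit 26 = 1  t=2,i=7
  ##..# -> #   bit 25 = 1  t=0,i=8
  ##... -> .   bit 24 = 0  t=2,i=12
  #.### -> #   bit 23 = 1  t=0,i=0
  #.##. -> #   bit 22 = 1  t=1,i=3
  #.#.# -> .   bit 21 = 0  t=2,i=8
  #.#.. -> .   bit 20 = 0  t=4,i=11
  #..## -> #   bit 19 = 1  t=0,i=9
  #..#. -> #   bit 18 = 1  t=3,i=6
  #...# -> .   bit 17 = 0  t=2,i=0
  #.... -> .   bit 16 = 0  t=3,i=0
  .#### -> .   bit 15 = 0  t=0,i=5
  .###. -> #   bit 14 = 1  t=0,i=1
  .##.# -> #   bit 13 = 1  t=0,i=11
  .##.. -> #   bit 12 = 1  t=1,i=4
  .#.## -> .   bit 11 = 0  t=2,i=9
  .#.#. -> .   bit 10 = 0  t=4,i=10
  .#..# -> .   bit 9 = 0  t=3,i=5
  .#... -> .   bit 8 = 0  t=4,i=12
  ..### -> .   bit 7 = 0  t=1,i=7
  ..##. -> .   bit 6 = 0  t=0,i=10
  ..#.# -> .   bit 5 = 0  t=4,i=9
  ..#.. -> .   bit 4 = 0  t=3,i=4
  ...## -> .   bit 3 = 0  t=2,i=1
  ...#. -> #   bit 2 = 1  t=3,i=3
  ....# -> #   bit 1 = 1  t=3,i=2
  ..... -> .   bit 0 = 0  t=3,i=1
  bits 10011110110011000111000000000110 = 2664198150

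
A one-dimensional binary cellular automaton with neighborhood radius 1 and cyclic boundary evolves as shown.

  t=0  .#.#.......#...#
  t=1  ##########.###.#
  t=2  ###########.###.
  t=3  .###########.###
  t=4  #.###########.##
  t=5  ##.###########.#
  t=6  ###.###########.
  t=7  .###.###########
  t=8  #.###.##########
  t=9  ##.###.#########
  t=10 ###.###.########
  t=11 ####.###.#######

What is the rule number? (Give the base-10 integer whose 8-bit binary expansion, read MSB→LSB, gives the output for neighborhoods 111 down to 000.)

  nb ###: next=#  (t=1,i=0, bit7=1)
  nb ##.: next=#  (t=1,i=9, bit6=1)
  nb #.#: next=#  (t=0,i=0, bit5=1)
  nb #..: next=#  (t=0,i=4, bit4=1)
  nb .##: next=.  (t=1,i=11, bit3=0)
  nb .#.: next=#  (t=0,i=1, bit2=1)
  nb ..#: next=.  (t=0,i=10, bit1=0)
  nb ...: next=#  (t=0,i=5, bit0=1)
  bits 11110101 = 245

245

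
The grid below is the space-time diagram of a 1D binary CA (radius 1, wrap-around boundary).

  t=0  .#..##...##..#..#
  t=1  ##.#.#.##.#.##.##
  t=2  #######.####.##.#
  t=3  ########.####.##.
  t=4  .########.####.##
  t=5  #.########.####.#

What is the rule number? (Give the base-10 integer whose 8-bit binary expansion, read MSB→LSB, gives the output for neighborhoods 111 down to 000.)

  nb ###: next=#  (t=1,i=0, bit7=1)
  nb ##.: next=#  (t=0,i=5, bit6=1)
  nb #.#: next=#  (t=0,i=0, bit5=1)
  nb #..: next=.  (t=0,i=2, bit4=0)
  nb .##: next=.  (t=0,i=4, bit3=0)
  nb .#.: next=#  (t=0,i=1, bit2=1)
  nb ..#: next=#  (t=0,i=3, bit1=1)
  nb ...: next=#  (t=0,i=7, bit0=1)
  bits 11100111 = 231

231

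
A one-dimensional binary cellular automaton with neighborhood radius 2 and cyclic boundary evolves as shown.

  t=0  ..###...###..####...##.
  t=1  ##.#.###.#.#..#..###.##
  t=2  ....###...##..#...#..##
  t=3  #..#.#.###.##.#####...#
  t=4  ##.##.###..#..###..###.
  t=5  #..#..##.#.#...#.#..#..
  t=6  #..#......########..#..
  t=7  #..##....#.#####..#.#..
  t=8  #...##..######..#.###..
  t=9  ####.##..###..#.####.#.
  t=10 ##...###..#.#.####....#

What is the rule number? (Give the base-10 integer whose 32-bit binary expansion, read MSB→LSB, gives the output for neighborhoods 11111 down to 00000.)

2211634492

  [31] ##### => #  t=3,i=16
  [30] ####. => .  t=0,i=15
  [29] ###.# => .  t=1,i=1
  [28] ###.. => .  t=0,i=4
  [27] ##.## => .  t=1,i=20
  [26] ##.#. => .  t=1,i=2
  [25] ##..# => #  t=0,i=11
  [24] ##... => #  t=0,i=5
  [23] #.### => #  t=1,i=5
  [22] #.##. => #  t=3,i=11
  [21] #.#.# => .  t=1,i=3
  [20] #.#.. => #  t=1,i=11
  [19] #..## => .  t=0,i=12
  [18] #..#. => .  t=1,i=13
  [17] #...# => #  t=0,i=0
  [16] #.... => .  t=2,i=1
  [15] .#### => #  t=0,i=14
  [14] .###. => #  t=0,i=3
  [13] .##.# => .  t=3,i=12
  [12] .##.. => #  t=0,i=21
  [11] .#.## => #  t=1,i=4
  [10] .#.#. => #  t=1,i=10
  [9] .#..# => .  t=1,i=12
  [8] .#... => #  t=2,i=15
  [7] ..### => .  t=0,i=2
  [6] ..##. => .  t=0,i=20
  [5] ..#.# => #  t=3,i=3
  [4] ..#.. => #  t=1,i=14
  [3] ...## => #  t=0,i=1
  [2] ...#. => #  t=2,i=17
  [1] ....# => .  t=2,i=2
  [0] ..... => .  t=6,i=6
  bits 10000011110100101101110100111100 = 2211634492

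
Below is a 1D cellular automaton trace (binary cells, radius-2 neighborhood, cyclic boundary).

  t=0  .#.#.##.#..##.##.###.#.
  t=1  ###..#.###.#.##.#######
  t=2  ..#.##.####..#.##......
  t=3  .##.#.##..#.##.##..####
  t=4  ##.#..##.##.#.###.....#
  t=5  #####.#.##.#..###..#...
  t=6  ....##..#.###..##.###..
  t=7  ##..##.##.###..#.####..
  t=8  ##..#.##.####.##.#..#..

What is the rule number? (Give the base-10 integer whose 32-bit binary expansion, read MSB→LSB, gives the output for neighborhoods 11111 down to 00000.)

  [31] ##### => .  t=1,i=0
  [30] ####. => .  t=1,i=1
  [29] ###.# => #  t=0,i=19
  [28] ###.. => #  t=1,i=2
  [27] ##.## => #  t=0,i=13
  [26] ##.#. => #  t=0,i=7
  [25] ##..# => .  t=1,i=3
  [24] ##... => .  t=2,i=17
  [23] #.### => #  t=0,i=17
  [22] #.##. => #  t=0,i=5
  [21] #.#.# => .  t=0,i=3
  [20] #.#.. => #  t=0,i=8
  [19] #..## => .  t=0,i=10
  [18] #..#. => #  t=0,i=0
  [17] #...# => .  t=5,i=21
  [16] #.... => .  t=2,i=18
  [15] .#### => .  t=1,i=17
  [14] .###. => #  t=0,i=18
  [13] .##.# => .  t=0,i=6
  [12] .##.. => #  t=2,i=16
  [11] .#.## => .  t=0,i=4
  [10] .#.#. => #  t=0,i=2
  [9] .#..# => #  t=0,i=9
  [8] .#... => #  t=5,i=20
  [7] ..### => .  t=3,i=19
  [6] ..##. => #  t=0,i=11
  [5] ..#.# => #  t=0,i=1
  [4] ..#.. => #  t=5,i=19
  [3] ...## => .  t=4,i=21
  [2] ...#. => #  t=2,i=1
  [1] ....# => .  t=2,i=0
  [0] ..... => #  t=2,i=19
  bits 00111100110101000101011101110101 = 1020548981

1020548981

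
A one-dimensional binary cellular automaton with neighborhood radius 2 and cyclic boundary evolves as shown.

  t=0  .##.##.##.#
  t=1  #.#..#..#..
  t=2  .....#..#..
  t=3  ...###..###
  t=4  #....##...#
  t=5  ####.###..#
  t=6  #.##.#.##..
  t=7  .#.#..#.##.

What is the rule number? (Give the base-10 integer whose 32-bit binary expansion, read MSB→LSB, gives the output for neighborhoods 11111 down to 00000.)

1937881430

  nb #####: next=.  (t=5,i=1, bit31=0)
  nb ####.: next=#  (t=5,i=2, bit30=1)
  nb ###.#: next=#  (t=5,i=3, bit29=1)
  nb ###..: next=#  (t=3,i=5, bit28=1)
  nb ##.##: next=.  (t=0,i=3, bit27=0)
  nb ##.#.: next=.  (t=0,i=9, bit26=0)
  nb ##..#: next=#  (t=3,i=6, bit25=1)
  nb ##...: next=#  (t=3,i=0, bit24=1)
  nb #.###: next=#  (t=5,i=5, bit23=1)
  nb #.##.: next=.  (t=0,i=1, bit22=0)
  nb #.#.#: next=.  (t=0,i=10, bit21=0)
  nb #.#..: next=.  (t=1,i=2, bit20=0)
  nb #..##: next=.  (t=3,i=7, bit19=0)
  nb #..#.: next=.  (t=1,i=4, bit18=0)
  nb #...#: next=.  (t=3,i=1, bit17=0)
  nb #....: next=#  (t=2,i=10, bit16=1)
  nb .####: next=#  (t=5,i=0, bit15=1)
  nb .###.: next=.  (t=3,i=4, bit14=0)
  nb .##.#: next=#  (t=0,i=2, bit13=1)
  nb .##..: next=#  (t=4,i=0, bit12=1)
  nb .#.##: next=#  (t=0,i=0, bit11=1)
  nb .#.#.: next=.  (t=1,i=1, bit10=0)
  nb .#..#: next=.  (t=1,i=3, bit9=0)
  nb .#...: next=#  (t=2,i=9, bit8=1)
  nb ..###: next=.  (t=3,i=3, bit7=0)
  nb ..##.: next=#  (t=4,i=5, bit6=1)
  nb ..#.#: next=.  (t=1,i=0, bit5=0)
  nb ..#..: next=#  (t=1,i=5, bit4=1)
  nb ...##: next=.  (t=3,i=2, bit3=0)
  nb ...#.: next=#  (t=2,i=4, bit2=1)
  nb ....#: next=#  (t=2,i=3, bit1=1)
  nb .....: next=.  (t=2,i=0, bit0=0)
  bits 01110011100000011011100101010110 = 1937881430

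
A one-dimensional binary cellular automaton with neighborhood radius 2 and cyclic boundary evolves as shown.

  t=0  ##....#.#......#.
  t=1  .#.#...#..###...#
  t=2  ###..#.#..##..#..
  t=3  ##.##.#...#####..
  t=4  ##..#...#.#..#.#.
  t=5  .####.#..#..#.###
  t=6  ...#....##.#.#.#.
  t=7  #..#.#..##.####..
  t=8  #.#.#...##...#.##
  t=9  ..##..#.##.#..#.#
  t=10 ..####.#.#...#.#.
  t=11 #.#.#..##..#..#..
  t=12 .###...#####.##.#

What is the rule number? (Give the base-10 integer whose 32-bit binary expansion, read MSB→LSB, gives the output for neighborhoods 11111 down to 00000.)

  ##### -> .   bit 31 = 0  t=3,i=12
  ####. -> #   bit 30 = 1  t=3,i=13
  ###.# -> .   bit 29 = 0  t=5,i=4
  ###.. -> .   bit 28 = 0  t=1,i=12
  ##.## -> .   bit 27 = 0  t=3,i=2
  ##.#. -> .   bit 26 = 0  t=3,i=5
  ##..# -> #   bit 25 = 1  t=2,i=3
  ##... -> .   bit 24 = 0  t=0,i=2
  #.### -> .   bit 23 = 0  t=5,i=1
  #.##. -> .   bit 22 = 0  t=0,i=0
  #.#.# -> #   bit 21 = 1  t=1,i=1
  #.#.. -> .   bit 20 = 0  t=0,i=8
  #..## -> .   bit 19 = 0  t=1,i=9
  #..#. -> #   bit 18 = 1  t=2,i=4
  #...# -> #   bit 17 = 1  t=1,i=5
  #.... -> #   bit 16 = 1  t=0,i=3
  .#### -> .   bit 15 = 0  t=3,i=11
  .###. -> #   bit 14 = 1  t=1,i=11
  .##.# -> #   bit 13 = 1  t=3,i=1
  .##.. -> #   bit 12 = 1  t=0,i=1
  .#.## -> #   bit 11 = 1  t=0,i=16
  .#.#. -> #   bit 10 = 1  t=0,i=7
  .#..# -> .   bit 9 = 0  t=1,i=8
  .#... -> .   bit 8 = 0  t=0,i=9
  ..### -> #   bit 7 = 1  t=1,i=10
  ..##. -> #   bit 6 = 1  t=2,i=10
  ..#.# -> .   bit 5 = 0  t=0,i=6
  ..#.. -> #   bit 4 = 1  t=1,i=7
  ...## -> .   bit 3 = 0  t=3,i=9
  ...#. -> .   bit 2 = 0  t=0,i=5
  ....# -> .   bit 1 = 0  t=0,i=4
  ..... -> #   bit 0 = 1  t=0,i=11
  bits 01000010001001110111110011010001 = 1109884113

1109884113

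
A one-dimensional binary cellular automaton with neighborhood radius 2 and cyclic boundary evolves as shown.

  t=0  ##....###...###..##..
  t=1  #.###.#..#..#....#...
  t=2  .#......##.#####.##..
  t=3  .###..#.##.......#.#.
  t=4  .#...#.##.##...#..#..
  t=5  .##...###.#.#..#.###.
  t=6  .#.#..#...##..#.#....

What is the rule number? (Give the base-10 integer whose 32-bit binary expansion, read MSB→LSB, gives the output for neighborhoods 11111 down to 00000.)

  nb #####: next=.  (t=2,i=13, bit31=0)
  nb ####.: next=.  (t=2,i=14, bit30=0)
  nb ###.#: next=.  (t=1,i=4, bit29=0)
  nb ###..: next=.  (t=0,i=8, bit28=0)
  nb ##.##: next=.  (t=2,i=10, bit27=0)
  nb ##.#.: next=.  (t=1,i=5, bit26=0)
  nb ##..#: next=.  (t=0,i=15, bit25=0)
  nb ##...: next=#  (t=0,i=2, bit24=1)
  nb #.###: next=.  (t=1,i=2, bit23=0)
  nb #.##.: next=#  (t=2,i=17, bit22=1)
  nb #.#.#: next=#  (t=5,i=10, bit21=1)
  nb #.#..: next=.  (t=1,i=6, bit20=0)
  nb #..##: next=.  (t=0,i=16, bit19=0)
  nb #..#.: next=#  (t=1,i=8, bit18=1)
  nb #...#: next=.  (t=0,i=10, bit17=0)
  nb #....: next=#  (t=0,i=3, bit16=1)
  nb .####: next=.  (t=2,i=12, bit15=0)
  nb .###.: next=.  (t=0,i=7, bit14=0)
  nb .##.#: next=#  (t=2,i=9, bit13=1)
  nb .##..: next=.  (t=0,i=1, bit12=0)
  nb .#.##: next=#  (t=1,i=1, bit11=1)
  nb .#.#.: next=#  (t=3,i=18, bit10=1)
  nb .#..#: next=.  (t=1,i=7, bit9=0)
  nb .#...: next=#  (t=1,i=13, bit8=1)
  nb ..###: next=#  (t=0,i=6, bit7=1)
  nb ..##.: next=#  (t=0,i=0, bit6=1)
  nb ..#.#: next=.  (t=1,i=0, bit5=0)
  nb ..#..: next=#  (t=1,i=9, bit4=1)
  nb ...##: next=.  (t=0,i=5, bit3=0)
  nb ...#.: next=.  (t=1,i=16, bit2=0)
  nb ....#: next=#  (t=0,i=4, bit1=1)
  nb .....: next=.  (t=2,i=4, bit0=0)
  bits 00000001011001010010110111010010 = 23408082

23408082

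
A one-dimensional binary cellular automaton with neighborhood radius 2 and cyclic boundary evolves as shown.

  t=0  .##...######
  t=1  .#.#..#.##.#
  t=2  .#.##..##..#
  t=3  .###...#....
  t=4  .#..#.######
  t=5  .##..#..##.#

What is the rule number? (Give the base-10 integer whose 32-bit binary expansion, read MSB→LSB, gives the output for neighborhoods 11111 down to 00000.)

  #####|#  b31=1 t=0,i=8
  ####.|.  b30=0 t=0,i=10
  ###.#|#  b29=1 t=0,i=11
  ###..|.  b28=0 t=3,i=3
  ##.##|.  b27=0 t=0,i=0
  ##.#.|.  b26=0 t=1,i=10
  ##..#|.  b25=0 t=2,i=5
  ##...|#  b24=1 t=0,i=3
  #.###|.  b23=0 t=4,i=6
  #.##.|#  b22=1 t=0,i=1
  #.#.#|#  b21=1 t=1,i=1
  #.#..|#  b20=1 t=1,i=3
  #..##|.  b19=0 t=2,i=6
  #..#.|.  b18=0 t=1,i=5
  #...#|.  b17=0 t=0,i=4
  #....|#  b16=1 t=3,i=9
  .####|.  b15=0 t=0,i=7
  .###.|.  b14=0 t=3,i=2
  .##.#|.  b13=0 t=1,i=9
  .##..|.  b12=0 t=0,i=2
  .#.##|#  b11=1 t=1,i=7
  .#.#.|.  b10=0 t=1,i=0
  .#..#|#  b9=1 t=1,i=4
  .#...|#  b8=1 t=3,i=8
  ..###|#  b7=1 t=0,i=6
  ..##.|#  b6=1 t=2,i=7
  ..#.#|.  b5=0 t=1,i=6
  ..#..|#  b4=1 t=3,i=7
  ...##|.  b3=0 t=0,i=5
  ...#.|#  b2=1 t=3,i=6
  ....#|#  b1=1 t=3,i=11
  .....|#  b0=1 t=3,i=10
  bits 10100001011100010000101111010111 = 2708540375

2708540375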